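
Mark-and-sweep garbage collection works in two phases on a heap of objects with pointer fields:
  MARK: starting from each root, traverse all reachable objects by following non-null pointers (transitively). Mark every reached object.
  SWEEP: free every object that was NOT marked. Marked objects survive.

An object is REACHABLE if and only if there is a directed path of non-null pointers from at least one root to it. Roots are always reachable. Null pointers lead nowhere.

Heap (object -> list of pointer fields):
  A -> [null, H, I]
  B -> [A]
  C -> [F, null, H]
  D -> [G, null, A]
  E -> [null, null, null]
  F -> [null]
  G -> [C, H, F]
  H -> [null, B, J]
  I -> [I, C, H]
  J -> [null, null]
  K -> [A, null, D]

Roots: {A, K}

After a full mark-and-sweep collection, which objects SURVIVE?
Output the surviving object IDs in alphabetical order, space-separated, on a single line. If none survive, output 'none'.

Answer: A B C D F G H I J K

Derivation:
Roots: A K
Mark A: refs=null H I, marked=A
Mark K: refs=A null D, marked=A K
Mark H: refs=null B J, marked=A H K
Mark I: refs=I C H, marked=A H I K
Mark D: refs=G null A, marked=A D H I K
Mark B: refs=A, marked=A B D H I K
Mark J: refs=null null, marked=A B D H I J K
Mark C: refs=F null H, marked=A B C D H I J K
Mark G: refs=C H F, marked=A B C D G H I J K
Mark F: refs=null, marked=A B C D F G H I J K
Unmarked (collected): E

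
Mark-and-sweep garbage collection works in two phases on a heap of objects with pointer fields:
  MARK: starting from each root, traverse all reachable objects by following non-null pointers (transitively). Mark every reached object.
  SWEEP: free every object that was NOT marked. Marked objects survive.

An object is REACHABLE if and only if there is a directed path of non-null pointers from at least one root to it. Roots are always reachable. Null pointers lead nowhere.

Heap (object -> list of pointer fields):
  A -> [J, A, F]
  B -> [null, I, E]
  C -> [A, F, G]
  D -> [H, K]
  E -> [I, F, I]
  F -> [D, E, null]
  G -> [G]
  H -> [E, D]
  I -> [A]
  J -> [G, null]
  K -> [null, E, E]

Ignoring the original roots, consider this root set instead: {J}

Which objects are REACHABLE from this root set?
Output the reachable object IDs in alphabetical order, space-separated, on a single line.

Answer: G J

Derivation:
Roots: J
Mark J: refs=G null, marked=J
Mark G: refs=G, marked=G J
Unmarked (collected): A B C D E F H I K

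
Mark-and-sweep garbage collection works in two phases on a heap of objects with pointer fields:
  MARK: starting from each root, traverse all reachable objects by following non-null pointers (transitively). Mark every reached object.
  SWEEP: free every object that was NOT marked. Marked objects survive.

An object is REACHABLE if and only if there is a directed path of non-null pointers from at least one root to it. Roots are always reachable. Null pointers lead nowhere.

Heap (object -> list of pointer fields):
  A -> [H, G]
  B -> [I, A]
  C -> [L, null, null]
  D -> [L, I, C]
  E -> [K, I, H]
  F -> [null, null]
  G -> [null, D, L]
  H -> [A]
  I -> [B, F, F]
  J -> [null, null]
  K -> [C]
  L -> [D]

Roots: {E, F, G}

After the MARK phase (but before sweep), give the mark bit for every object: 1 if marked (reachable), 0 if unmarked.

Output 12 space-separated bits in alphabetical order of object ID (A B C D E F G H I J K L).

Roots: E F G
Mark E: refs=K I H, marked=E
Mark F: refs=null null, marked=E F
Mark G: refs=null D L, marked=E F G
Mark K: refs=C, marked=E F G K
Mark I: refs=B F F, marked=E F G I K
Mark H: refs=A, marked=E F G H I K
Mark D: refs=L I C, marked=D E F G H I K
Mark L: refs=D, marked=D E F G H I K L
Mark C: refs=L null null, marked=C D E F G H I K L
Mark B: refs=I A, marked=B C D E F G H I K L
Mark A: refs=H G, marked=A B C D E F G H I K L
Unmarked (collected): J

Answer: 1 1 1 1 1 1 1 1 1 0 1 1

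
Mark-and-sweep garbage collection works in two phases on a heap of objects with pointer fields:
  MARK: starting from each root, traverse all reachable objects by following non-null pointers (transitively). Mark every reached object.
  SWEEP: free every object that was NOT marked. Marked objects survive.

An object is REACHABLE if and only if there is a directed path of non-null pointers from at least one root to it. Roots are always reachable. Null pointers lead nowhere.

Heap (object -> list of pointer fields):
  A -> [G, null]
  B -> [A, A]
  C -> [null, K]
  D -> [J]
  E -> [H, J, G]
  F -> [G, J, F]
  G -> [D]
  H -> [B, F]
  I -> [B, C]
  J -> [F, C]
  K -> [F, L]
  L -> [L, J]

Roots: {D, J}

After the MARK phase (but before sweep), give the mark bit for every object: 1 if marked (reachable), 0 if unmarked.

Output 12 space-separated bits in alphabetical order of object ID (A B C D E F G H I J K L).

Answer: 0 0 1 1 0 1 1 0 0 1 1 1

Derivation:
Roots: D J
Mark D: refs=J, marked=D
Mark J: refs=F C, marked=D J
Mark F: refs=G J F, marked=D F J
Mark C: refs=null K, marked=C D F J
Mark G: refs=D, marked=C D F G J
Mark K: refs=F L, marked=C D F G J K
Mark L: refs=L J, marked=C D F G J K L
Unmarked (collected): A B E H I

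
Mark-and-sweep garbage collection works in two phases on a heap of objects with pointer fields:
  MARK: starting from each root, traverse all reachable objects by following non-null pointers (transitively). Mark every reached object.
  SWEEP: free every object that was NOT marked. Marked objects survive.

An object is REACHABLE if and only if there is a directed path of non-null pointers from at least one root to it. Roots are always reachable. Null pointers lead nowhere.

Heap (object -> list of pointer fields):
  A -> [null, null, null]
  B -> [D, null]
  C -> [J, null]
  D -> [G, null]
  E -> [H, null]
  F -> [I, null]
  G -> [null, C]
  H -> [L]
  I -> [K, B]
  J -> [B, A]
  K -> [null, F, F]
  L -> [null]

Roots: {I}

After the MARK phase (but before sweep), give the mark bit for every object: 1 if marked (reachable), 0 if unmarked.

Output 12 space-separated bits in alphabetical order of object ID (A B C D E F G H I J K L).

Answer: 1 1 1 1 0 1 1 0 1 1 1 0

Derivation:
Roots: I
Mark I: refs=K B, marked=I
Mark K: refs=null F F, marked=I K
Mark B: refs=D null, marked=B I K
Mark F: refs=I null, marked=B F I K
Mark D: refs=G null, marked=B D F I K
Mark G: refs=null C, marked=B D F G I K
Mark C: refs=J null, marked=B C D F G I K
Mark J: refs=B A, marked=B C D F G I J K
Mark A: refs=null null null, marked=A B C D F G I J K
Unmarked (collected): E H L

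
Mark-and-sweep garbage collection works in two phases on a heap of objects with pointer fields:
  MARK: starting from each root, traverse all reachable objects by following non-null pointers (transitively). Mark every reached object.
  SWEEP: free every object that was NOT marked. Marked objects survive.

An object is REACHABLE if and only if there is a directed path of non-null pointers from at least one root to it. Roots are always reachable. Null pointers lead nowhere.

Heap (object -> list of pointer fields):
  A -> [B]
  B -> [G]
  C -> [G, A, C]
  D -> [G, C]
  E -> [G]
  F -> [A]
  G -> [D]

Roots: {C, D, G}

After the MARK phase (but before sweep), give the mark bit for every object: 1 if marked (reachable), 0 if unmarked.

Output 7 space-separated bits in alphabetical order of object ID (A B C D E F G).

Answer: 1 1 1 1 0 0 1

Derivation:
Roots: C D G
Mark C: refs=G A C, marked=C
Mark D: refs=G C, marked=C D
Mark G: refs=D, marked=C D G
Mark A: refs=B, marked=A C D G
Mark B: refs=G, marked=A B C D G
Unmarked (collected): E F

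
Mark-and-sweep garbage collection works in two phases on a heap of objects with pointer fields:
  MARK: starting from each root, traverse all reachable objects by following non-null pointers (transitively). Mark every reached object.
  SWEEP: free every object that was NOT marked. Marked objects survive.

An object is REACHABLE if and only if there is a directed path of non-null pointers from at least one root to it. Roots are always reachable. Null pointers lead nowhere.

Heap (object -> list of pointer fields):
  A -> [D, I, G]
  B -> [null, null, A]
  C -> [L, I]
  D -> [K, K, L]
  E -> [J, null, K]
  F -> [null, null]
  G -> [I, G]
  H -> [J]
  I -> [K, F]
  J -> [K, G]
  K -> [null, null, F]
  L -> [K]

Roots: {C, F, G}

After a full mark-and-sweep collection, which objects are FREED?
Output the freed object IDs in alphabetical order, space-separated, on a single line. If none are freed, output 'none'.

Roots: C F G
Mark C: refs=L I, marked=C
Mark F: refs=null null, marked=C F
Mark G: refs=I G, marked=C F G
Mark L: refs=K, marked=C F G L
Mark I: refs=K F, marked=C F G I L
Mark K: refs=null null F, marked=C F G I K L
Unmarked (collected): A B D E H J

Answer: A B D E H J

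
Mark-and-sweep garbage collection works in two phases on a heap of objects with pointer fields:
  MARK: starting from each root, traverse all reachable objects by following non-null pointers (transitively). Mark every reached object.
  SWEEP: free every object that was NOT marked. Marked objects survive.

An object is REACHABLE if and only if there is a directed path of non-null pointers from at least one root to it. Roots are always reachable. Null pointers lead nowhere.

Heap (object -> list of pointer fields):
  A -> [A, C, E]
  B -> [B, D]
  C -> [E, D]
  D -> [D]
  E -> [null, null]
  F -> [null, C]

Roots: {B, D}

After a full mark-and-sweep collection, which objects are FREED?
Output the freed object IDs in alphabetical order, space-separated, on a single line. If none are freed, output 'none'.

Answer: A C E F

Derivation:
Roots: B D
Mark B: refs=B D, marked=B
Mark D: refs=D, marked=B D
Unmarked (collected): A C E F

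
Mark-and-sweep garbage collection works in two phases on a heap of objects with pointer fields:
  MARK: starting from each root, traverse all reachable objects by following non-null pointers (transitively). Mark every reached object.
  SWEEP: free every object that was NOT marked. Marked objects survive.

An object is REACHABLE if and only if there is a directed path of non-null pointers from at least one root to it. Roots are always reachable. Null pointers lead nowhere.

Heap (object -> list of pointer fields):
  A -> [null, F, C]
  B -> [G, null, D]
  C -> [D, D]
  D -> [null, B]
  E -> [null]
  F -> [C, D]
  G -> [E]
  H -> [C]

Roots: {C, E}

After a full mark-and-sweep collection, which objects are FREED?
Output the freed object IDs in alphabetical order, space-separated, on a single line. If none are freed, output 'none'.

Answer: A F H

Derivation:
Roots: C E
Mark C: refs=D D, marked=C
Mark E: refs=null, marked=C E
Mark D: refs=null B, marked=C D E
Mark B: refs=G null D, marked=B C D E
Mark G: refs=E, marked=B C D E G
Unmarked (collected): A F H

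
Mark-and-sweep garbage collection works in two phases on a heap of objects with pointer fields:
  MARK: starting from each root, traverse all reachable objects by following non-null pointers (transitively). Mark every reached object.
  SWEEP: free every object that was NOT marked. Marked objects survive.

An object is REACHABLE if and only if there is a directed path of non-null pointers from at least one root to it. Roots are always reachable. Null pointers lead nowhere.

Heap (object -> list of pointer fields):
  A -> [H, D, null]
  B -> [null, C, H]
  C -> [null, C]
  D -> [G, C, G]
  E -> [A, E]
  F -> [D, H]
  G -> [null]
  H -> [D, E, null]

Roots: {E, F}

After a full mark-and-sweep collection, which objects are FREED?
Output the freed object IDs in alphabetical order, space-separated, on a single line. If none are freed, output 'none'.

Roots: E F
Mark E: refs=A E, marked=E
Mark F: refs=D H, marked=E F
Mark A: refs=H D null, marked=A E F
Mark D: refs=G C G, marked=A D E F
Mark H: refs=D E null, marked=A D E F H
Mark G: refs=null, marked=A D E F G H
Mark C: refs=null C, marked=A C D E F G H
Unmarked (collected): B

Answer: B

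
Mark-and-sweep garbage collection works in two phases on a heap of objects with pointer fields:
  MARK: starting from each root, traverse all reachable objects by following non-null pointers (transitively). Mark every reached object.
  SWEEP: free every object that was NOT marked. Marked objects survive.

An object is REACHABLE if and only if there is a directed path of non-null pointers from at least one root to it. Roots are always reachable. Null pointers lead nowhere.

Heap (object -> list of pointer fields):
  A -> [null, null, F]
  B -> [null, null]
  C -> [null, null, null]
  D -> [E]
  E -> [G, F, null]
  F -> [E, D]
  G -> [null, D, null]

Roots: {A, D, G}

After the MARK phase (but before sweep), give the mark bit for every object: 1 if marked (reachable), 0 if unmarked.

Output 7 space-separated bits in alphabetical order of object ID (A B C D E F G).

Answer: 1 0 0 1 1 1 1

Derivation:
Roots: A D G
Mark A: refs=null null F, marked=A
Mark D: refs=E, marked=A D
Mark G: refs=null D null, marked=A D G
Mark F: refs=E D, marked=A D F G
Mark E: refs=G F null, marked=A D E F G
Unmarked (collected): B C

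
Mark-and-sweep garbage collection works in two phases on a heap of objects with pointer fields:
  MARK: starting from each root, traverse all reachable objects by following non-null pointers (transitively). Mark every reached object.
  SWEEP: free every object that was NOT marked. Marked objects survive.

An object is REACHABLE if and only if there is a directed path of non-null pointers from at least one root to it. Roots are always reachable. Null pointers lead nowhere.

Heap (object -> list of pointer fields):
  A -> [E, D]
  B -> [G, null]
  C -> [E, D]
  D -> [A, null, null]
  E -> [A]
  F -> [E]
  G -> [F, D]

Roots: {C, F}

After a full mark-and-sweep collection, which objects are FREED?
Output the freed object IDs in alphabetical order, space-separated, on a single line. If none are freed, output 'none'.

Answer: B G

Derivation:
Roots: C F
Mark C: refs=E D, marked=C
Mark F: refs=E, marked=C F
Mark E: refs=A, marked=C E F
Mark D: refs=A null null, marked=C D E F
Mark A: refs=E D, marked=A C D E F
Unmarked (collected): B G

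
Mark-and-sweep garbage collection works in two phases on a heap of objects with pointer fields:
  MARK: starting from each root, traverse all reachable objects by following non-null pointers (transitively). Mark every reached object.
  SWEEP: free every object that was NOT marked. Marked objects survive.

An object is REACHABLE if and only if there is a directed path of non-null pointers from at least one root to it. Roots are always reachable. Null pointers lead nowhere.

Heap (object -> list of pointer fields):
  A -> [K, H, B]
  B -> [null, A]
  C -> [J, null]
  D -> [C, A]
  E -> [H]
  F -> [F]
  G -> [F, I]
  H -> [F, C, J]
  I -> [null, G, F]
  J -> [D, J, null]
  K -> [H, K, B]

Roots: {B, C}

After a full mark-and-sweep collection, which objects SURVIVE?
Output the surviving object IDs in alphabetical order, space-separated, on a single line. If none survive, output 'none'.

Answer: A B C D F H J K

Derivation:
Roots: B C
Mark B: refs=null A, marked=B
Mark C: refs=J null, marked=B C
Mark A: refs=K H B, marked=A B C
Mark J: refs=D J null, marked=A B C J
Mark K: refs=H K B, marked=A B C J K
Mark H: refs=F C J, marked=A B C H J K
Mark D: refs=C A, marked=A B C D H J K
Mark F: refs=F, marked=A B C D F H J K
Unmarked (collected): E G I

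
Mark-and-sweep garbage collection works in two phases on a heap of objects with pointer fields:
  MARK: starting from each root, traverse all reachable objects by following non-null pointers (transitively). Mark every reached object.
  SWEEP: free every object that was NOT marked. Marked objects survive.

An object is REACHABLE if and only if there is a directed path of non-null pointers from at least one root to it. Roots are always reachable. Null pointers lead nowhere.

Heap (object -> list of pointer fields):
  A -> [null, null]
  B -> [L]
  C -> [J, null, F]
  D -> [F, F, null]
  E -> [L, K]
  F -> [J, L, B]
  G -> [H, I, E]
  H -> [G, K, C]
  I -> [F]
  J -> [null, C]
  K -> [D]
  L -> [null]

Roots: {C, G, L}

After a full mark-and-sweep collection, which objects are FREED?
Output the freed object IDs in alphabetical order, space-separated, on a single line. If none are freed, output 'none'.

Roots: C G L
Mark C: refs=J null F, marked=C
Mark G: refs=H I E, marked=C G
Mark L: refs=null, marked=C G L
Mark J: refs=null C, marked=C G J L
Mark F: refs=J L B, marked=C F G J L
Mark H: refs=G K C, marked=C F G H J L
Mark I: refs=F, marked=C F G H I J L
Mark E: refs=L K, marked=C E F G H I J L
Mark B: refs=L, marked=B C E F G H I J L
Mark K: refs=D, marked=B C E F G H I J K L
Mark D: refs=F F null, marked=B C D E F G H I J K L
Unmarked (collected): A

Answer: A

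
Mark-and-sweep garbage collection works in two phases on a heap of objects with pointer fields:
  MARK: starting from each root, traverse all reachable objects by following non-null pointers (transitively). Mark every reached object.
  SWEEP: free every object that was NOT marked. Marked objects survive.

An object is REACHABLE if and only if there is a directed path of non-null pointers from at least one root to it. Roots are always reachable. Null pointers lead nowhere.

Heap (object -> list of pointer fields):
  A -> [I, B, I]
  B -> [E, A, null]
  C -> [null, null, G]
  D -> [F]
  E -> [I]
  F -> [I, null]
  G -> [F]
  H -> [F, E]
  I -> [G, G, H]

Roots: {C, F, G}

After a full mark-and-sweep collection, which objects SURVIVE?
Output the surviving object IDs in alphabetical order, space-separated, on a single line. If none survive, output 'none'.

Answer: C E F G H I

Derivation:
Roots: C F G
Mark C: refs=null null G, marked=C
Mark F: refs=I null, marked=C F
Mark G: refs=F, marked=C F G
Mark I: refs=G G H, marked=C F G I
Mark H: refs=F E, marked=C F G H I
Mark E: refs=I, marked=C E F G H I
Unmarked (collected): A B D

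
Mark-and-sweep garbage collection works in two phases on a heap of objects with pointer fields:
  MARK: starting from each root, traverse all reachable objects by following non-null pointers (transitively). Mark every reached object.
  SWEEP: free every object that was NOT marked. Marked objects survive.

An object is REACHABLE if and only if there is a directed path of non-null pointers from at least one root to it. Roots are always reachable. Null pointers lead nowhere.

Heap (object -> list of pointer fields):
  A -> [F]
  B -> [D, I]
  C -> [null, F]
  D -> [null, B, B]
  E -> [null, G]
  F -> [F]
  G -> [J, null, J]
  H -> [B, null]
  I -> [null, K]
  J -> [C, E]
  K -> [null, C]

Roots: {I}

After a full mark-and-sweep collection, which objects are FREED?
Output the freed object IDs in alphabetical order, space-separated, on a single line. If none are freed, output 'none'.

Answer: A B D E G H J

Derivation:
Roots: I
Mark I: refs=null K, marked=I
Mark K: refs=null C, marked=I K
Mark C: refs=null F, marked=C I K
Mark F: refs=F, marked=C F I K
Unmarked (collected): A B D E G H J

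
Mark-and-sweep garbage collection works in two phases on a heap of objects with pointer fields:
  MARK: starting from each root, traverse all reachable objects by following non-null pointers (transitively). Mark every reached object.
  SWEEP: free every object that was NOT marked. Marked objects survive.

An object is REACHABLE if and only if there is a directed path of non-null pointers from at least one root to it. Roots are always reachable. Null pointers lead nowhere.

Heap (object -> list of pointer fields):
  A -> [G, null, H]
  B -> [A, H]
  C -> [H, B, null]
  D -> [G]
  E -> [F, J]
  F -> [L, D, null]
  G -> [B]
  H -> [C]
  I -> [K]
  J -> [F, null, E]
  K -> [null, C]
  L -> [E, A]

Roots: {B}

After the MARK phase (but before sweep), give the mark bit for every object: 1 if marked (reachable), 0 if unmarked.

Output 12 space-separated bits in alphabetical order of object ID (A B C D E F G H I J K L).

Roots: B
Mark B: refs=A H, marked=B
Mark A: refs=G null H, marked=A B
Mark H: refs=C, marked=A B H
Mark G: refs=B, marked=A B G H
Mark C: refs=H B null, marked=A B C G H
Unmarked (collected): D E F I J K L

Answer: 1 1 1 0 0 0 1 1 0 0 0 0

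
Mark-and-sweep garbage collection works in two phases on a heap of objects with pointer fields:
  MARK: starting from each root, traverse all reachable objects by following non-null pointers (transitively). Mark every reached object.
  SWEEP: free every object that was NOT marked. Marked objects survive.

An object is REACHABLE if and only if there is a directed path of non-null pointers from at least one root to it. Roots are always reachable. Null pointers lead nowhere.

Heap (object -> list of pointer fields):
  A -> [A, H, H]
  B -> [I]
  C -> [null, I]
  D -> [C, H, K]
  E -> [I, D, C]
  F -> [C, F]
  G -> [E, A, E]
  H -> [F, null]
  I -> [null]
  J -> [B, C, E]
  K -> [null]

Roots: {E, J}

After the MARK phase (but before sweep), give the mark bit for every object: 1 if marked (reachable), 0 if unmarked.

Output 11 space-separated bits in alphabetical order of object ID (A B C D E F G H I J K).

Answer: 0 1 1 1 1 1 0 1 1 1 1

Derivation:
Roots: E J
Mark E: refs=I D C, marked=E
Mark J: refs=B C E, marked=E J
Mark I: refs=null, marked=E I J
Mark D: refs=C H K, marked=D E I J
Mark C: refs=null I, marked=C D E I J
Mark B: refs=I, marked=B C D E I J
Mark H: refs=F null, marked=B C D E H I J
Mark K: refs=null, marked=B C D E H I J K
Mark F: refs=C F, marked=B C D E F H I J K
Unmarked (collected): A G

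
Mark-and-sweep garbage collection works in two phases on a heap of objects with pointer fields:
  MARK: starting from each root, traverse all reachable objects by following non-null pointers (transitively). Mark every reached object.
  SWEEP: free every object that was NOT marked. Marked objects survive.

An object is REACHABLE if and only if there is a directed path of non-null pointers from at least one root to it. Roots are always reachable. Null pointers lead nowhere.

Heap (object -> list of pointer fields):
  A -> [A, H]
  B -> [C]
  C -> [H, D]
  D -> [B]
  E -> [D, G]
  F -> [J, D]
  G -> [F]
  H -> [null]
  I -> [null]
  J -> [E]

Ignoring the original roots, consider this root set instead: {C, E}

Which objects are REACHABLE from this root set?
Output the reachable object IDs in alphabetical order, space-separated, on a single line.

Roots: C E
Mark C: refs=H D, marked=C
Mark E: refs=D G, marked=C E
Mark H: refs=null, marked=C E H
Mark D: refs=B, marked=C D E H
Mark G: refs=F, marked=C D E G H
Mark B: refs=C, marked=B C D E G H
Mark F: refs=J D, marked=B C D E F G H
Mark J: refs=E, marked=B C D E F G H J
Unmarked (collected): A I

Answer: B C D E F G H J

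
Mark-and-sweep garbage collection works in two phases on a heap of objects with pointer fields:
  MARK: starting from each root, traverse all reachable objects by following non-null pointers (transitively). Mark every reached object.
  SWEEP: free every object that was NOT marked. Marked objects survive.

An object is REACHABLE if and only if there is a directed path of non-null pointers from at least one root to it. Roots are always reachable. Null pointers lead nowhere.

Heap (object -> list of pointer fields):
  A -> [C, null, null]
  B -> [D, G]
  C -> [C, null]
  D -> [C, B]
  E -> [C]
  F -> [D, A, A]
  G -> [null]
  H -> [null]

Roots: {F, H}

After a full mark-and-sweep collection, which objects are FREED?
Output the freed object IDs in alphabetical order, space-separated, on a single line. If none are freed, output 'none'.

Roots: F H
Mark F: refs=D A A, marked=F
Mark H: refs=null, marked=F H
Mark D: refs=C B, marked=D F H
Mark A: refs=C null null, marked=A D F H
Mark C: refs=C null, marked=A C D F H
Mark B: refs=D G, marked=A B C D F H
Mark G: refs=null, marked=A B C D F G H
Unmarked (collected): E

Answer: E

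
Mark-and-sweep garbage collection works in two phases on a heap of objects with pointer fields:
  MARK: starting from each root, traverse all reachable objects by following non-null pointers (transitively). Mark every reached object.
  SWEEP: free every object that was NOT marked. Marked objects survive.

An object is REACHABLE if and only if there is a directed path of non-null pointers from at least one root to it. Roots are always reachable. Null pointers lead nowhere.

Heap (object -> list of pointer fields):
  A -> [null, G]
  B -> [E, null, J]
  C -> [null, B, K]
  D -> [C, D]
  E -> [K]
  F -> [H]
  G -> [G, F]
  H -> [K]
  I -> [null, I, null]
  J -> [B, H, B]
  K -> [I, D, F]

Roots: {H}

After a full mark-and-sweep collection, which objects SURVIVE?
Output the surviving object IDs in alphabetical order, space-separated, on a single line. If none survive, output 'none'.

Roots: H
Mark H: refs=K, marked=H
Mark K: refs=I D F, marked=H K
Mark I: refs=null I null, marked=H I K
Mark D: refs=C D, marked=D H I K
Mark F: refs=H, marked=D F H I K
Mark C: refs=null B K, marked=C D F H I K
Mark B: refs=E null J, marked=B C D F H I K
Mark E: refs=K, marked=B C D E F H I K
Mark J: refs=B H B, marked=B C D E F H I J K
Unmarked (collected): A G

Answer: B C D E F H I J K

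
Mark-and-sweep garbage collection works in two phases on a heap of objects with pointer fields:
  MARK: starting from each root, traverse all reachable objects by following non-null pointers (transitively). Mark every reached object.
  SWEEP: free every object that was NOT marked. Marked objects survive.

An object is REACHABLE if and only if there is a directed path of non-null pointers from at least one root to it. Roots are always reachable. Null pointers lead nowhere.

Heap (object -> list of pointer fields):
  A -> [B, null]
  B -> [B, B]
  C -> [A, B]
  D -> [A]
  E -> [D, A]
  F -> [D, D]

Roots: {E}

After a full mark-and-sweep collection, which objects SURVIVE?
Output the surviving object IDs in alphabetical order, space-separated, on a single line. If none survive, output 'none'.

Roots: E
Mark E: refs=D A, marked=E
Mark D: refs=A, marked=D E
Mark A: refs=B null, marked=A D E
Mark B: refs=B B, marked=A B D E
Unmarked (collected): C F

Answer: A B D E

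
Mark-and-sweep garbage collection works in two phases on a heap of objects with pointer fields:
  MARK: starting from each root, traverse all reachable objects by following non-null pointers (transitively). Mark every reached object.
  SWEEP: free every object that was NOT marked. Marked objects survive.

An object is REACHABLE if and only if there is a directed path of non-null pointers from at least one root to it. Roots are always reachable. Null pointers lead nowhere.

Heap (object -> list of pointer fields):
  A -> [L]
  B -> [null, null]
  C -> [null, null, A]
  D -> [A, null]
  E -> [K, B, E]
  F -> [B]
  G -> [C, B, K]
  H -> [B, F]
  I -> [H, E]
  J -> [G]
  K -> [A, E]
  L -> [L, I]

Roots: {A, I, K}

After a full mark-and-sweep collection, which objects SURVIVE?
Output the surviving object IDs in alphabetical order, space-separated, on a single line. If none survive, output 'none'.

Answer: A B E F H I K L

Derivation:
Roots: A I K
Mark A: refs=L, marked=A
Mark I: refs=H E, marked=A I
Mark K: refs=A E, marked=A I K
Mark L: refs=L I, marked=A I K L
Mark H: refs=B F, marked=A H I K L
Mark E: refs=K B E, marked=A E H I K L
Mark B: refs=null null, marked=A B E H I K L
Mark F: refs=B, marked=A B E F H I K L
Unmarked (collected): C D G J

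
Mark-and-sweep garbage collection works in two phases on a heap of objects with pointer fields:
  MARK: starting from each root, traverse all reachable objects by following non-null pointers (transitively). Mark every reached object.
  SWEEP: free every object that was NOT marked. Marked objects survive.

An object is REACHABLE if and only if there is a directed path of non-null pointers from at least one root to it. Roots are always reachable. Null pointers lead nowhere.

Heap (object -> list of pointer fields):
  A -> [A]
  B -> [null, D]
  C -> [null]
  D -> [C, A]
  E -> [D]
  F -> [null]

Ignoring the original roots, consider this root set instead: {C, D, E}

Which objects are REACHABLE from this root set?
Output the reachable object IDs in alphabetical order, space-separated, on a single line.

Roots: C D E
Mark C: refs=null, marked=C
Mark D: refs=C A, marked=C D
Mark E: refs=D, marked=C D E
Mark A: refs=A, marked=A C D E
Unmarked (collected): B F

Answer: A C D E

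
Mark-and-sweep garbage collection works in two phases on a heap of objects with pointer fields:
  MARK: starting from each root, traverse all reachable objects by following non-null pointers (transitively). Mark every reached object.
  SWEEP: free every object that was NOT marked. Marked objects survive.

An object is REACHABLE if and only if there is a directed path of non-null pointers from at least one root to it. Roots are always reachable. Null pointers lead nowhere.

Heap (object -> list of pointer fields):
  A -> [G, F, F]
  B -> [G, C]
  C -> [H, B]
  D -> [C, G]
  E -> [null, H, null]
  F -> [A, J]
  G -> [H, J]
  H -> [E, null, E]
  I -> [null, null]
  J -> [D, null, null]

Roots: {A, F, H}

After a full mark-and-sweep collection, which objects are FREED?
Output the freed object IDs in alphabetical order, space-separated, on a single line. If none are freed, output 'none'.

Roots: A F H
Mark A: refs=G F F, marked=A
Mark F: refs=A J, marked=A F
Mark H: refs=E null E, marked=A F H
Mark G: refs=H J, marked=A F G H
Mark J: refs=D null null, marked=A F G H J
Mark E: refs=null H null, marked=A E F G H J
Mark D: refs=C G, marked=A D E F G H J
Mark C: refs=H B, marked=A C D E F G H J
Mark B: refs=G C, marked=A B C D E F G H J
Unmarked (collected): I

Answer: I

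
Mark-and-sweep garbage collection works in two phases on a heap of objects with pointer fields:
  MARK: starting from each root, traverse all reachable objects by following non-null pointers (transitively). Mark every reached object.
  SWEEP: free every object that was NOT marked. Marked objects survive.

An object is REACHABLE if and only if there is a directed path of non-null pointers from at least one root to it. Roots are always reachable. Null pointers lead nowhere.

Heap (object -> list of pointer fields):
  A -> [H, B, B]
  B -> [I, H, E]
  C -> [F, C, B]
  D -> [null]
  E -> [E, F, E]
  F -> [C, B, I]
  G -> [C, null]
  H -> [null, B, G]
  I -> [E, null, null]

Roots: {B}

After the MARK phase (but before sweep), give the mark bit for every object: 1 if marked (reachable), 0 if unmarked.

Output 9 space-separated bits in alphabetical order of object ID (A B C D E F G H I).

Answer: 0 1 1 0 1 1 1 1 1

Derivation:
Roots: B
Mark B: refs=I H E, marked=B
Mark I: refs=E null null, marked=B I
Mark H: refs=null B G, marked=B H I
Mark E: refs=E F E, marked=B E H I
Mark G: refs=C null, marked=B E G H I
Mark F: refs=C B I, marked=B E F G H I
Mark C: refs=F C B, marked=B C E F G H I
Unmarked (collected): A D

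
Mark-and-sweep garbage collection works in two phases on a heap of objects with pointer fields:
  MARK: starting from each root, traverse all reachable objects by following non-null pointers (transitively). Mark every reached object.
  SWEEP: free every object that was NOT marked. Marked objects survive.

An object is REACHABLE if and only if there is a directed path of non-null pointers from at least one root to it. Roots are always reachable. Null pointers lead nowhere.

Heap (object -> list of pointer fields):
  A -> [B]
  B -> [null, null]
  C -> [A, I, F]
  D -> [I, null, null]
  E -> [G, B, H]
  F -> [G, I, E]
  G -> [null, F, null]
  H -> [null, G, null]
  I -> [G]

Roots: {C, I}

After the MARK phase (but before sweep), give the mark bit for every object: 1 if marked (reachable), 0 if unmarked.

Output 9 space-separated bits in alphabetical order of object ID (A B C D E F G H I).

Answer: 1 1 1 0 1 1 1 1 1

Derivation:
Roots: C I
Mark C: refs=A I F, marked=C
Mark I: refs=G, marked=C I
Mark A: refs=B, marked=A C I
Mark F: refs=G I E, marked=A C F I
Mark G: refs=null F null, marked=A C F G I
Mark B: refs=null null, marked=A B C F G I
Mark E: refs=G B H, marked=A B C E F G I
Mark H: refs=null G null, marked=A B C E F G H I
Unmarked (collected): D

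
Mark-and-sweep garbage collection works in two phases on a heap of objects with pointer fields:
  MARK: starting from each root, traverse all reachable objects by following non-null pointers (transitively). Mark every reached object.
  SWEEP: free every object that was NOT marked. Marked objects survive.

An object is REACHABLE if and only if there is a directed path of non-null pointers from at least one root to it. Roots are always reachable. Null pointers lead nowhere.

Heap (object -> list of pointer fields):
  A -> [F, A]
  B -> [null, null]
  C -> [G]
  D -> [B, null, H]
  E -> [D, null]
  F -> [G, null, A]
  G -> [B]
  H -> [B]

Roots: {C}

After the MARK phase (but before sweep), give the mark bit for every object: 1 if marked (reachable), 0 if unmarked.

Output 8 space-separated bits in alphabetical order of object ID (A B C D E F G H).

Answer: 0 1 1 0 0 0 1 0

Derivation:
Roots: C
Mark C: refs=G, marked=C
Mark G: refs=B, marked=C G
Mark B: refs=null null, marked=B C G
Unmarked (collected): A D E F H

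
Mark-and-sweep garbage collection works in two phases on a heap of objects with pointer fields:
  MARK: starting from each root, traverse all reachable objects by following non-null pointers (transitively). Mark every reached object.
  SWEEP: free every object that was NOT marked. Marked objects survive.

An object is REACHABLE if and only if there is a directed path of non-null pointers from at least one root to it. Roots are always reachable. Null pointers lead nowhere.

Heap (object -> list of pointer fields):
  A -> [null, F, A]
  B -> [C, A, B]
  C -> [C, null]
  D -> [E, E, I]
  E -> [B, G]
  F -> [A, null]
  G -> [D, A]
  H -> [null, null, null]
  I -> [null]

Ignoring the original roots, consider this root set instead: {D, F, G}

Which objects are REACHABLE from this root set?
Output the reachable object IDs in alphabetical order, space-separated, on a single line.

Roots: D F G
Mark D: refs=E E I, marked=D
Mark F: refs=A null, marked=D F
Mark G: refs=D A, marked=D F G
Mark E: refs=B G, marked=D E F G
Mark I: refs=null, marked=D E F G I
Mark A: refs=null F A, marked=A D E F G I
Mark B: refs=C A B, marked=A B D E F G I
Mark C: refs=C null, marked=A B C D E F G I
Unmarked (collected): H

Answer: A B C D E F G I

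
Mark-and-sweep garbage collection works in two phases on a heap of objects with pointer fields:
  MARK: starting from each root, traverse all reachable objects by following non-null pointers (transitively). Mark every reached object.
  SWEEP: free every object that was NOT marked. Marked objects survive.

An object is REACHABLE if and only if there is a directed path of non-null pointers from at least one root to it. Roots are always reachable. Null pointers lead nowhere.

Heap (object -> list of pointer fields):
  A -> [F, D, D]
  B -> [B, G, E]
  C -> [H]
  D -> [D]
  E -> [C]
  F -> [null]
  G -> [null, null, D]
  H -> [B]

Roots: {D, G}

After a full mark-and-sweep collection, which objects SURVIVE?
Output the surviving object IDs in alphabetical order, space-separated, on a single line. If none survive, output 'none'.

Roots: D G
Mark D: refs=D, marked=D
Mark G: refs=null null D, marked=D G
Unmarked (collected): A B C E F H

Answer: D G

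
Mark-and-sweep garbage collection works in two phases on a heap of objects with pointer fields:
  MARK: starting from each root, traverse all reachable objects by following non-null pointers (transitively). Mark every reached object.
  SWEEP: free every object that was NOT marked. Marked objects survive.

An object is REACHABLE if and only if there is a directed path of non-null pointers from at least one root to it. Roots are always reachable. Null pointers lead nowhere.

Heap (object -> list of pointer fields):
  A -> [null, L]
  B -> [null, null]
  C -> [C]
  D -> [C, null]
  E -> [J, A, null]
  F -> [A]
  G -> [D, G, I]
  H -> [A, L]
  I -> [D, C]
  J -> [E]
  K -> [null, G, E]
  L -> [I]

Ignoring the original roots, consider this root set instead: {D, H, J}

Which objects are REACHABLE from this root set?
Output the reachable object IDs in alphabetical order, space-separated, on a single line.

Answer: A C D E H I J L

Derivation:
Roots: D H J
Mark D: refs=C null, marked=D
Mark H: refs=A L, marked=D H
Mark J: refs=E, marked=D H J
Mark C: refs=C, marked=C D H J
Mark A: refs=null L, marked=A C D H J
Mark L: refs=I, marked=A C D H J L
Mark E: refs=J A null, marked=A C D E H J L
Mark I: refs=D C, marked=A C D E H I J L
Unmarked (collected): B F G K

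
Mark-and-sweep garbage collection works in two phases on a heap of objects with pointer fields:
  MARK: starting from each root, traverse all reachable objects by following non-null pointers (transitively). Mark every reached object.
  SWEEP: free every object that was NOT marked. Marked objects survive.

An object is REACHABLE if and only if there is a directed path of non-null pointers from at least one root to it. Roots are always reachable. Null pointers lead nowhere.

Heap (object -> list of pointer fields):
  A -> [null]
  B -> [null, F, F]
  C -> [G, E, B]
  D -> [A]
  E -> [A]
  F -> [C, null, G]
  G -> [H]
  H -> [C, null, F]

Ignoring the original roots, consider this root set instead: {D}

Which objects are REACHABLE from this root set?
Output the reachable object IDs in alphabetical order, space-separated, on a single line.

Answer: A D

Derivation:
Roots: D
Mark D: refs=A, marked=D
Mark A: refs=null, marked=A D
Unmarked (collected): B C E F G H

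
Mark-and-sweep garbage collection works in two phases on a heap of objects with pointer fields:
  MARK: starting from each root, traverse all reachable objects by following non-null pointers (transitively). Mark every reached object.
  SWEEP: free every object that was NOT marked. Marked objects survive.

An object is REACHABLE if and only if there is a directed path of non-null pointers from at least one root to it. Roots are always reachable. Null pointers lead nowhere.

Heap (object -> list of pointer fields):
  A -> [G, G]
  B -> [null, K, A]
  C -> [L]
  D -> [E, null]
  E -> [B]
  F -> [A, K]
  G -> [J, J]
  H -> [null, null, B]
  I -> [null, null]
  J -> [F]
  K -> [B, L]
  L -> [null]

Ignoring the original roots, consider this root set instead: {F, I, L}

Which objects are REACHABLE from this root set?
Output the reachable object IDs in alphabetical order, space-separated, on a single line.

Roots: F I L
Mark F: refs=A K, marked=F
Mark I: refs=null null, marked=F I
Mark L: refs=null, marked=F I L
Mark A: refs=G G, marked=A F I L
Mark K: refs=B L, marked=A F I K L
Mark G: refs=J J, marked=A F G I K L
Mark B: refs=null K A, marked=A B F G I K L
Mark J: refs=F, marked=A B F G I J K L
Unmarked (collected): C D E H

Answer: A B F G I J K L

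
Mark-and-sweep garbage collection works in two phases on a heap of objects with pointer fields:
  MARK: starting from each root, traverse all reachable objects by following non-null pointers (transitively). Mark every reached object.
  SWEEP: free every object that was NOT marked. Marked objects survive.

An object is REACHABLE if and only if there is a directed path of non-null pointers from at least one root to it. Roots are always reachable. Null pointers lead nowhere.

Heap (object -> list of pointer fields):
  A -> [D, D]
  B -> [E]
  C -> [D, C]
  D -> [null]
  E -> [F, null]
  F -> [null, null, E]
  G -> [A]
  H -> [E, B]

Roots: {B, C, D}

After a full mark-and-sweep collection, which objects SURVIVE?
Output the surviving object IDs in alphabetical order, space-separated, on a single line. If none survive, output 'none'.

Answer: B C D E F

Derivation:
Roots: B C D
Mark B: refs=E, marked=B
Mark C: refs=D C, marked=B C
Mark D: refs=null, marked=B C D
Mark E: refs=F null, marked=B C D E
Mark F: refs=null null E, marked=B C D E F
Unmarked (collected): A G H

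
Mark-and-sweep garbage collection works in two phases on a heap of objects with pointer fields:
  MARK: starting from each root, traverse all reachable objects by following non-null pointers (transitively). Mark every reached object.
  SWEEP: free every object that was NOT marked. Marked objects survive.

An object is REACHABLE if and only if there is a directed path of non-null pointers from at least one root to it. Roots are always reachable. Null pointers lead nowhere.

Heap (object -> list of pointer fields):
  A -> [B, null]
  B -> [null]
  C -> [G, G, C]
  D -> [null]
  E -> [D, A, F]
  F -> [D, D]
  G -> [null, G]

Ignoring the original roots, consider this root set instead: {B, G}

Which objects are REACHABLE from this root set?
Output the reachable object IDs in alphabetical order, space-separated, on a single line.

Roots: B G
Mark B: refs=null, marked=B
Mark G: refs=null G, marked=B G
Unmarked (collected): A C D E F

Answer: B G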